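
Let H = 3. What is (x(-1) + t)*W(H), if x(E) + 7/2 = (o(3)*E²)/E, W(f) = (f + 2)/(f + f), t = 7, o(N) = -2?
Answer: 55/12 ≈ 4.5833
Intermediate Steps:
W(f) = (2 + f)/(2*f) (W(f) = (2 + f)/((2*f)) = (2 + f)*(1/(2*f)) = (2 + f)/(2*f))
x(E) = -7/2 - 2*E (x(E) = -7/2 + (-2*E²)/E = -7/2 - 2*E)
(x(-1) + t)*W(H) = ((-7/2 - 2*(-1)) + 7)*((½)*(2 + 3)/3) = ((-7/2 + 2) + 7)*((½)*(⅓)*5) = (-3/2 + 7)*(⅚) = (11/2)*(⅚) = 55/12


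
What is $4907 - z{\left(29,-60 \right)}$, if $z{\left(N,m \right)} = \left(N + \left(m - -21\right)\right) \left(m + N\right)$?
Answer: $4597$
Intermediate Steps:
$z{\left(N,m \right)} = \left(N + m\right) \left(21 + N + m\right)$ ($z{\left(N,m \right)} = \left(N + \left(m + 21\right)\right) \left(N + m\right) = \left(N + \left(21 + m\right)\right) \left(N + m\right) = \left(21 + N + m\right) \left(N + m\right) = \left(N + m\right) \left(21 + N + m\right)$)
$4907 - z{\left(29,-60 \right)} = 4907 - \left(29^{2} + \left(-60\right)^{2} + 21 \cdot 29 + 21 \left(-60\right) + 2 \cdot 29 \left(-60\right)\right) = 4907 - \left(841 + 3600 + 609 - 1260 - 3480\right) = 4907 - 310 = 4597$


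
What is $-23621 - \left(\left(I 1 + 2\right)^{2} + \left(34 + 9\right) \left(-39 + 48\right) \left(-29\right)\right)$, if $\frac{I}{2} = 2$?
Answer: $-12434$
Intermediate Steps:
$I = 4$ ($I = 2 \cdot 2 = 4$)
$-23621 - \left(\left(I 1 + 2\right)^{2} + \left(34 + 9\right) \left(-39 + 48\right) \left(-29\right)\right) = -23621 - \left(\left(4 \cdot 1 + 2\right)^{2} + \left(34 + 9\right) \left(-39 + 48\right) \left(-29\right)\right) = -23621 - \left(\left(4 + 2\right)^{2} + 43 \cdot 9 \left(-29\right)\right) = -23621 - \left(6^{2} + 387 \left(-29\right)\right) = -23621 - \left(36 - 11223\right) = -23621 - -11187 = -23621 + 11187 = -12434$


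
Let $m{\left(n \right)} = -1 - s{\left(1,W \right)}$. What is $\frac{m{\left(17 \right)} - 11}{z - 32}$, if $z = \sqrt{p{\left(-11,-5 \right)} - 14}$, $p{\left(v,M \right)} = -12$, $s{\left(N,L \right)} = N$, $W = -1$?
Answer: $\frac{208}{525} + \frac{13 i \sqrt{26}}{1050} \approx 0.39619 + 0.063131 i$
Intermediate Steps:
$m{\left(n \right)} = -2$ ($m{\left(n \right)} = -1 - 1 = -2$)
$z = i \sqrt{26}$ ($z = \sqrt{-12 - 14} = \sqrt{-26} = i \sqrt{26} \approx 5.099 i$)
$\frac{m{\left(17 \right)} - 11}{z - 32} = \frac{-2 - 11}{i \sqrt{26} - 32} = - \frac{13}{-32 + i \sqrt{26}}$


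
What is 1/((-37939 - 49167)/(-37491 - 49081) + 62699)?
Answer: 43286/2714032467 ≈ 1.5949e-5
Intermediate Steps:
1/((-37939 - 49167)/(-37491 - 49081) + 62699) = 1/(-87106/(-86572) + 62699) = 1/(-87106*(-1/86572) + 62699) = 1/(43553/43286 + 62699) = 1/(2714032467/43286) = 43286/2714032467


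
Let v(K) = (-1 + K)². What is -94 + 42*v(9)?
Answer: 2594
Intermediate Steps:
-94 + 42*v(9) = -94 + 42*(-1 + 9)² = -94 + 42*8² = -94 + 42*64 = -94 + 2688 = 2594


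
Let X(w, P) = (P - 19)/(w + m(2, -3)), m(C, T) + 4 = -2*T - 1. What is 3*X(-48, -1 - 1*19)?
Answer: 117/47 ≈ 2.4894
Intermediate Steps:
m(C, T) = -5 - 2*T (m(C, T) = -4 + (-2*T - 1) = -4 + (-1 - 2*T) = -5 - 2*T)
X(w, P) = (-19 + P)/(1 + w) (X(w, P) = (P - 19)/(w + (-5 - 2*(-3))) = (-19 + P)/(w + (-5 + 6)) = (-19 + P)/(w + 1) = (-19 + P)/(1 + w))
3*X(-48, -1 - 1*19) = 3*((-19 + (-1 - 1*19))/(1 - 48)) = 3*((-19 + (-1 - 19))/(-47)) = 3*(-(-19 - 20)/47) = 3*(-1/47*(-39)) = 3*(39/47) = 117/47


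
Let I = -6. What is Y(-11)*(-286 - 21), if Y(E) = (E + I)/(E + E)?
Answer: -5219/22 ≈ -237.23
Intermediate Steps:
Y(E) = (-6 + E)/(2*E) (Y(E) = (E - 6)/(E + E) = (-6 + E)/((2*E)) = (-6 + E)*(1/(2*E)) = (-6 + E)/(2*E))
Y(-11)*(-286 - 21) = ((½)*(-6 - 11)/(-11))*(-286 - 21) = ((½)*(-1/11)*(-17))*(-307) = (17/22)*(-307) = -5219/22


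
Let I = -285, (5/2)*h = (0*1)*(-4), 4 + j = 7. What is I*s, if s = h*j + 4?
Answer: -1140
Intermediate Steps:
j = 3 (j = -4 + 7 = 3)
h = 0 (h = 2*((0*1)*(-4))/5 = 2*(0*(-4))/5 = (2/5)*0 = 0)
s = 4 (s = 0*3 + 4 = 0 + 4 = 4)
I*s = -285*4 = -1140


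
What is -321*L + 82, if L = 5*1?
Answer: -1523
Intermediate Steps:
L = 5
-321*L + 82 = -321*5 + 82 = -1605 + 82 = -1523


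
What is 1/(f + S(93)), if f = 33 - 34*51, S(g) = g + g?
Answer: -1/1515 ≈ -0.00066007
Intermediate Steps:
S(g) = 2*g
f = -1701 (f = 33 - 1734 = -1701)
1/(f + S(93)) = 1/(-1701 + 2*93) = 1/(-1701 + 186) = 1/(-1515) = -1/1515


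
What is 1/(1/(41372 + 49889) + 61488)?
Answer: 91261/5611456369 ≈ 1.6263e-5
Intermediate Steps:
1/(1/(41372 + 49889) + 61488) = 1/(1/91261 + 61488) = 1/(5611456369/91261) = 91261/5611456369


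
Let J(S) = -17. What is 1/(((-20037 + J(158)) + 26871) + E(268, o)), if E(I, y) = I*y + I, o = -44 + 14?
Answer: -1/955 ≈ -0.0010471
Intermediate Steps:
o = -30
E(I, y) = I + I*y
1/(((-20037 + J(158)) + 26871) + E(268, o)) = 1/(((-20037 - 17) + 26871) + 268*(1 - 30)) = 1/((-20054 + 26871) + 268*(-29)) = 1/(6817 - 7772) = 1/(-955) = -1/955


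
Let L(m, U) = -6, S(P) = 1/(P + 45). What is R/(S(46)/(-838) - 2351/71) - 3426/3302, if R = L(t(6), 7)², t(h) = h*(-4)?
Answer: -628916548125/295995620479 ≈ -2.1247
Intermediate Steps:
S(P) = 1/(45 + P)
t(h) = -4*h
R = 36 (R = (-6)² = 36)
R/(S(46)/(-838) - 2351/71) - 3426/3302 = 36/(1/((45 + 46)*(-838)) - 2351/71) - 3426/3302 = 36/(-1/838/91 - 2351*1/71) - 3426*1/3302 = 36/((1/91)*(-1/838) - 2351/71) - 1713/1651 = 36/(-1/76258 - 2351/71) - 1713/1651 = 36/(-179282629/5414318) - 1713/1651 = 36*(-5414318/179282629) - 1713/1651 = -194915448/179282629 - 1713/1651 = -628916548125/295995620479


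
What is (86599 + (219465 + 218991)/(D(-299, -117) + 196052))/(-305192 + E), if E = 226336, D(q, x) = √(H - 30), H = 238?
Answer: -34673318691071/31572288474256 + 18269*√13/31572288474256 ≈ -1.0982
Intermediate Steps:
D(q, x) = 4*√13 (D(q, x) = √(238 - 30) = √208 = 4*√13)
(86599 + (219465 + 218991)/(D(-299, -117) + 196052))/(-305192 + E) = (86599 + (219465 + 218991)/(4*√13 + 196052))/(-305192 + 226336) = (86599 + 438456/(196052 + 4*√13))/(-78856) = (86599 + 438456/(196052 + 4*√13))*(-1/78856) = -86599/78856 - 54807/(9857*(196052 + 4*√13))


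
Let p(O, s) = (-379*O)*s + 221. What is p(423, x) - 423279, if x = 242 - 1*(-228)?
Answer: -75772048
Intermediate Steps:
x = 470 (x = 242 + 228 = 470)
p(O, s) = 221 - 379*O*s (p(O, s) = -379*O*s + 221 = 221 - 379*O*s)
p(423, x) - 423279 = (221 - 379*423*470) - 423279 = (221 - 75348990) - 423279 = -75348769 - 423279 = -75772048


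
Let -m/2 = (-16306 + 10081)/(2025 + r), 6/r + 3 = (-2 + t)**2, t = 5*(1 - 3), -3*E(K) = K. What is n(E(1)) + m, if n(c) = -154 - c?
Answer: -42121147/285531 ≈ -147.52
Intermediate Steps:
E(K) = -K/3
t = -10 (t = 5*(-2) = -10)
r = 2/47 (r = 6/(-3 + (-2 - 10)**2) = 6/(-3 + (-12)**2) = 6/(-3 + 144) = 6/141 = 6*(1/141) = 2/47 ≈ 0.042553)
m = 585150/95177 (m = -2*(-16306 + 10081)/(2025 + 2/47) = -(-12450)/95177/47 = -(-12450)*47/95177 = -2*(-292575/95177) = 585150/95177 ≈ 6.1480)
n(E(1)) + m = (-154 - (-1)/3) + 585150/95177 = (-154 - 1*(-1/3)) + 585150/95177 = (-154 + 1/3) + 585150/95177 = -461/3 + 585150/95177 = -42121147/285531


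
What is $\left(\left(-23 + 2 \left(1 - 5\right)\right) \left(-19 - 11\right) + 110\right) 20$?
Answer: $20800$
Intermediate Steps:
$\left(\left(-23 + 2 \left(1 - 5\right)\right) \left(-19 - 11\right) + 110\right) 20 = \left(\left(-23 + 2 \left(-4\right)\right) \left(-30\right) + 110\right) 20 = \left(\left(-23 - 8\right) \left(-30\right) + 110\right) 20 = \left(\left(-31\right) \left(-30\right) + 110\right) 20 = \left(930 + 110\right) 20 = 1040 \cdot 20 = 20800$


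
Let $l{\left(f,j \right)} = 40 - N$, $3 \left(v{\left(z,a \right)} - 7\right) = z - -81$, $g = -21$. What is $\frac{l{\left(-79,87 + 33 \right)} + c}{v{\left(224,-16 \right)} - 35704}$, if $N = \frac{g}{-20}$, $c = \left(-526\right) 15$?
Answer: $\frac{471063}{2135720} \approx 0.22056$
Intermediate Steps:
$c = -7890$
$N = \frac{21}{20}$ ($N = - \frac{21}{-20} = \left(-21\right) \left(- \frac{1}{20}\right) = \frac{21}{20} \approx 1.05$)
$v{\left(z,a \right)} = 34 + \frac{z}{3}$ ($v{\left(z,a \right)} = 7 + \frac{z - -81}{3} = 7 + \frac{z + 81}{3} = 7 + \frac{81 + z}{3} = 7 + \left(27 + \frac{z}{3}\right) = 34 + \frac{z}{3}$)
$l{\left(f,j \right)} = \frac{779}{20}$ ($l{\left(f,j \right)} = 40 - \frac{21}{20} = \frac{779}{20}$)
$\frac{l{\left(-79,87 + 33 \right)} + c}{v{\left(224,-16 \right)} - 35704} = \frac{\frac{779}{20} - 7890}{\left(34 + \frac{1}{3} \cdot 224\right) - 35704} = - \frac{157021}{20 \left(\left(34 + \frac{224}{3}\right) - 35704\right)} = - \frac{157021}{20 \left(\frac{326}{3} - 35704\right)} = - \frac{157021}{20 \left(- \frac{106786}{3}\right)} = \left(- \frac{157021}{20}\right) \left(- \frac{3}{106786}\right) = \frac{471063}{2135720}$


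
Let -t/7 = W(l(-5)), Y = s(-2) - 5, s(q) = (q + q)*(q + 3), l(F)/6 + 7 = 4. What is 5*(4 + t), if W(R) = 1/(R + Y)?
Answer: 575/27 ≈ 21.296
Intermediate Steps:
l(F) = -18 (l(F) = -42 + 6*4 = -42 + 24 = -18)
s(q) = 2*q*(3 + q) (s(q) = (2*q)*(3 + q) = 2*q*(3 + q))
Y = -9 (Y = 2*(-2)*(3 - 2) - 5 = 2*(-2)*1 - 5 = -4 - 5 = -9)
W(R) = 1/(-9 + R) (W(R) = 1/(R - 9) = 1/(-9 + R))
t = 7/27 (t = -7/(-9 - 18) = -7/(-27) = -7*(-1/27) = 7/27 ≈ 0.25926)
5*(4 + t) = 5*(4 + 7/27) = 5*(115/27) = 575/27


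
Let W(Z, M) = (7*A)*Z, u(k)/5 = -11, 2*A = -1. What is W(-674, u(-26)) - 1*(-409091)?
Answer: 411450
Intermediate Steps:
A = -½ (A = (½)*(-1) = -½ ≈ -0.50000)
u(k) = -55 (u(k) = 5*(-11) = -55)
W(Z, M) = -7*Z/2 (W(Z, M) = (7*(-½))*Z = -7*Z/2)
W(-674, u(-26)) - 1*(-409091) = -7/2*(-674) - 1*(-409091) = 2359 + 409091 = 411450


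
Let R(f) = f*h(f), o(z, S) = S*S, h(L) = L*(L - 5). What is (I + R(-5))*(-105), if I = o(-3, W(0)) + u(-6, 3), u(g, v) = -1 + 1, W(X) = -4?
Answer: 24570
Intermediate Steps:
h(L) = L*(-5 + L)
o(z, S) = S²
u(g, v) = 0
I = 16 (I = (-4)² + 0 = 16 + 0 = 16)
R(f) = f²*(-5 + f) (R(f) = f*(f*(-5 + f)) = f²*(-5 + f))
(I + R(-5))*(-105) = (16 + (-5)²*(-5 - 5))*(-105) = (16 + 25*(-10))*(-105) = (16 - 250)*(-105) = -234*(-105) = 24570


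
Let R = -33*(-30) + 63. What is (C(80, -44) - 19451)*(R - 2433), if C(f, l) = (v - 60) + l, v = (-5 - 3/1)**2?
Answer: 26897580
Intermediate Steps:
v = 64 (v = (-5 - 3*1)**2 = (-5 - 3)**2 = (-8)**2 = 64)
C(f, l) = 4 + l (C(f, l) = (64 - 60) + l = 4 + l)
R = 1053 (R = 990 + 63 = 1053)
(C(80, -44) - 19451)*(R - 2433) = ((4 - 44) - 19451)*(1053 - 2433) = (-40 - 19451)*(-1380) = -19491*(-1380) = 26897580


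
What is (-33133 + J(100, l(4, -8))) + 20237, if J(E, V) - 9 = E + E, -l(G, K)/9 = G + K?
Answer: -12687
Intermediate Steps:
l(G, K) = -9*G - 9*K (l(G, K) = -9*(G + K) = -9*G - 9*K)
J(E, V) = 9 + 2*E (J(E, V) = 9 + (E + E) = 9 + 2*E)
(-33133 + J(100, l(4, -8))) + 20237 = (-33133 + (9 + 2*100)) + 20237 = (-33133 + (9 + 200)) + 20237 = (-33133 + 209) + 20237 = -32924 + 20237 = -12687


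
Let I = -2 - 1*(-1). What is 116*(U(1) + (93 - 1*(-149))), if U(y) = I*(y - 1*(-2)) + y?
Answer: 27840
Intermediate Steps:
I = -1 (I = -2 + 1 = -1)
U(y) = -2 (U(y) = -(y - 1*(-2)) + y = -(y + 2) + y = -(2 + y) + y = (-2 - y) + y = -2)
116*(U(1) + (93 - 1*(-149))) = 116*(-2 + (93 - 1*(-149))) = 116*(-2 + (93 + 149)) = 116*(-2 + 242) = 116*240 = 27840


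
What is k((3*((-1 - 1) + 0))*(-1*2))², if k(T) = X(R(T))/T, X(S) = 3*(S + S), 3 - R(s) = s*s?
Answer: 19881/4 ≈ 4970.3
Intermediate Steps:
R(s) = 3 - s² (R(s) = 3 - s*s = 3 - s²)
X(S) = 6*S (X(S) = 3*(2*S) = 6*S)
k(T) = (18 - 6*T²)/T (k(T) = (6*(3 - T²))/T = (18 - 6*T²)/T)
k((3*((-1 - 1) + 0))*(-1*2))² = (-6*3*((-1 - 1) + 0)*(-1*2) + 18/(((3*((-1 - 1) + 0))*(-1*2))))² = (-6*3*(-2 + 0)*(-2) + 18/(((3*(-2 + 0))*(-2))))² = (-6*3*(-2)*(-2) + 18/(((3*(-2))*(-2))))² = (-(-36)*(-2) + 18/((-6*(-2))))² = (-6*12 + 18/12)² = (-72 + 18*(1/12))² = (-72 + 3/2)² = (-141/2)² = 19881/4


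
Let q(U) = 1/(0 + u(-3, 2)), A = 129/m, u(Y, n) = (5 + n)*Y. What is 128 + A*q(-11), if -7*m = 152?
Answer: 19499/152 ≈ 128.28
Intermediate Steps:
m = -152/7 (m = -1/7*152 = -152/7 ≈ -21.714)
u(Y, n) = Y*(5 + n)
A = -903/152 (A = 129/(-152/7) = 129*(-7/152) = -903/152 ≈ -5.9408)
q(U) = -1/21 (q(U) = 1/(0 - 3*(5 + 2)) = 1/(0 - 3*7) = 1/(0 - 21) = 1/(-21) = -1/21)
128 + A*q(-11) = 128 - 903/152*(-1/21) = 128 + 43/152 = 19499/152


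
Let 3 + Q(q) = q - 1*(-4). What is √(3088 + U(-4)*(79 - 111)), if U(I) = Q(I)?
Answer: 4*√199 ≈ 56.427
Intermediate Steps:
Q(q) = 1 + q (Q(q) = -3 + (q - 1*(-4)) = -3 + (q + 4) = -3 + (4 + q) = 1 + q)
U(I) = 1 + I
√(3088 + U(-4)*(79 - 111)) = √(3088 + (1 - 4)*(79 - 111)) = √(3088 - 3*(-32)) = √(3088 + 96) = √3184 = 4*√199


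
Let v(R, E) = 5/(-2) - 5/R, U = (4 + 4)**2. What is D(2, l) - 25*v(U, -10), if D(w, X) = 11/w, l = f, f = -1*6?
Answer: 4477/64 ≈ 69.953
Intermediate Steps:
f = -6
l = -6
U = 64 (U = 8**2 = 64)
v(R, E) = -5/2 - 5/R (v(R, E) = 5*(-1/2) - 5/R = -5/2 - 5/R)
D(2, l) - 25*v(U, -10) = 11/2 - 25*(-5/2 - 5/64) = 11/2 - 25*(-165/64) = 11/2 + 4125/64 = 4477/64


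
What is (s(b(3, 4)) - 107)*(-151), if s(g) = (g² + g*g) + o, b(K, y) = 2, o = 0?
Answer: 14949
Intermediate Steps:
s(g) = 2*g² (s(g) = (g² + g*g) + 0 = (g² + g²) + 0 = 2*g² + 0 = 2*g²)
(s(b(3, 4)) - 107)*(-151) = (2*2² - 107)*(-151) = (2*4 - 107)*(-151) = (8 - 107)*(-151) = -99*(-151) = 14949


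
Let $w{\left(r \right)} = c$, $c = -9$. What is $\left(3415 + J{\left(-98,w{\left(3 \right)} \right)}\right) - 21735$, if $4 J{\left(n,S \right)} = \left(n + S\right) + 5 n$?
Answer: $- \frac{73877}{4} \approx -18469.0$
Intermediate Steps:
$w{\left(r \right)} = -9$
$J{\left(n,S \right)} = \frac{S}{4} + \frac{3 n}{2}$ ($J{\left(n,S \right)} = \frac{\left(n + S\right) + 5 n}{4} = \frac{\left(S + n\right) + 5 n}{4} = \frac{S + 6 n}{4} = \frac{S}{4} + \frac{3 n}{2}$)
$\left(3415 + J{\left(-98,w{\left(3 \right)} \right)}\right) - 21735 = \left(3415 + \left(\frac{1}{4} \left(-9\right) + \frac{3}{2} \left(-98\right)\right)\right) - 21735 = \left(3415 - \frac{597}{4}\right) - 21735 = \frac{13063}{4} - 21735 = - \frac{73877}{4}$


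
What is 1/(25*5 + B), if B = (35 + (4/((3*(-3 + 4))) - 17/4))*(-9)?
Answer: -4/655 ≈ -0.0061069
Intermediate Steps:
B = -1155/4 (B = (35 + (4/((3*1)) - 17*¼))*(-9) = (35 + (4/3 - 17/4))*(-9) = (35 - 35/12)*(-9) = (385/12)*(-9) = -1155/4 ≈ -288.75)
1/(25*5 + B) = 1/(25*5 - 1155/4) = 1/(125 - 1155/4) = 1/(-655/4) = -4/655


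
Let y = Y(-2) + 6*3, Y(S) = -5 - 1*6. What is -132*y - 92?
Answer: -1016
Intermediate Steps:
Y(S) = -11 (Y(S) = -5 - 6 = -11)
y = 7 (y = -11 + 6*3 = -11 + 18 = 7)
-132*y - 92 = -132*7 - 92 = -924 - 92 = -1016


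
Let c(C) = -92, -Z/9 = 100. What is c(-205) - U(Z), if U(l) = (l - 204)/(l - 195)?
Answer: -33948/365 ≈ -93.008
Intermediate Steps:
Z = -900 (Z = -9*100 = -900)
U(l) = (-204 + l)/(-195 + l)
c(-205) - U(Z) = -92 - (-204 - 900)/(-195 - 900) = -92 - (-1104)/(-1095) = -92 - (-1)*(-1104)/1095 = -92 - 1*368/365 = -92 - 368/365 = -33948/365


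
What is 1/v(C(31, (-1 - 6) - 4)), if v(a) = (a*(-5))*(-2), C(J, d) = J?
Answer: 1/310 ≈ 0.0032258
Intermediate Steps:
v(a) = 10*a (v(a) = -5*a*(-2) = 10*a)
1/v(C(31, (-1 - 6) - 4)) = 1/(10*31) = 1/310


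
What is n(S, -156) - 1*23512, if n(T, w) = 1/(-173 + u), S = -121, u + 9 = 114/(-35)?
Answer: -152451843/6484 ≈ -23512.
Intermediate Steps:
u = -429/35 (u = -9 + 114/(-35) = -9 + 114*(-1/35) = -9 - 114/35 = -429/35 ≈ -12.257)
n(T, w) = -35/6484 (n(T, w) = 1/(-173 - 429/35) = 1/(-6484/35) = -35/6484)
n(S, -156) - 1*23512 = -35/6484 - 1*23512 = -35/6484 - 23512 = -152451843/6484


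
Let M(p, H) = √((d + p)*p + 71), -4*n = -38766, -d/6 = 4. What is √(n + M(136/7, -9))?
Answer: √(1899534 + 84*I*√97)/14 ≈ 98.445 + 0.021438*I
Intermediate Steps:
d = -24 (d = -6*4 = -24)
n = 19383/2 (n = -¼*(-38766) = 19383/2 ≈ 9691.5)
M(p, H) = √(71 + p*(-24 + p)) (M(p, H) = √((-24 + p)*p + 71) = √(p*(-24 + p) + 71) = √(71 + p*(-24 + p)))
√(n + M(136/7, -9)) = √(19383/2 + √(71 + (136/7)² - 3264/7)) = √(19383/2 + √(71 + (136*(⅐))² - 3264/7)) = √(19383/2 + √(71 + (136/7)² - 24*136/7)) = √(19383/2 + √(71 + 18496/49 - 3264/7)) = √(19383/2 + √(-873/49)) = √(19383/2 + 3*I*√97/7)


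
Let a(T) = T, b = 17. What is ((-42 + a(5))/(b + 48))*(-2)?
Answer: 74/65 ≈ 1.1385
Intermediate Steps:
((-42 + a(5))/(b + 48))*(-2) = ((-42 + 5)/(17 + 48))*(-2) = -37/65*(-2) = 74/65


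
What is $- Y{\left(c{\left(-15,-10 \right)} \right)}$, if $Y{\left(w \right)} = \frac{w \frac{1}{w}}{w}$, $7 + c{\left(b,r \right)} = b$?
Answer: $\frac{1}{22} \approx 0.045455$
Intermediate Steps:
$c{\left(b,r \right)} = -7 + b$
$Y{\left(w \right)} = \frac{1}{w}$ ($Y{\left(w \right)} = 1 \frac{1}{w} = \frac{1}{w}$)
$- Y{\left(c{\left(-15,-10 \right)} \right)} = - \frac{1}{-7 - 15} = - \frac{1}{-22} = \left(-1\right) \left(- \frac{1}{22}\right) = \frac{1}{22}$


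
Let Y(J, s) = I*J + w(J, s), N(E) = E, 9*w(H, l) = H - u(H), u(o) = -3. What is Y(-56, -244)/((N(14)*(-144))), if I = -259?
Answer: -130483/18144 ≈ -7.1915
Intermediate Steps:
w(H, l) = ⅓ + H/9 (w(H, l) = (H - 1*(-3))/9 = (H + 3)/9 = (3 + H)/9 = ⅓ + H/9)
Y(J, s) = ⅓ - 2330*J/9 (Y(J, s) = -259*J + (⅓ + J/9) = ⅓ - 2330*J/9)
Y(-56, -244)/((N(14)*(-144))) = (⅓ - 2330/9*(-56))/((14*(-144))) = (⅓ + 130480/9)/(-2016) = (130483/9)*(-1/2016) = -130483/18144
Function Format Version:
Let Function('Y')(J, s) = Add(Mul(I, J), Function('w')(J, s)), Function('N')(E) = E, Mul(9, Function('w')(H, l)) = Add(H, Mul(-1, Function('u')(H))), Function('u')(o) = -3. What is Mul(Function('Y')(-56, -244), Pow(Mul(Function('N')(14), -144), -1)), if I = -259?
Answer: Rational(-130483, 18144) ≈ -7.1915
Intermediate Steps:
Function('w')(H, l) = Add(Rational(1, 3), Mul(Rational(1, 9), H)) (Function('w')(H, l) = Mul(Rational(1, 9), Add(H, Mul(-1, -3))) = Mul(Rational(1, 9), Add(H, 3)) = Mul(Rational(1, 9), Add(3, H)) = Add(Rational(1, 3), Mul(Rational(1, 9), H)))
Function('Y')(J, s) = Add(Rational(1, 3), Mul(Rational(-2330, 9), J)) (Function('Y')(J, s) = Add(Mul(-259, J), Add(Rational(1, 3), Mul(Rational(1, 9), J))) = Add(Rational(1, 3), Mul(Rational(-2330, 9), J)))
Mul(Function('Y')(-56, -244), Pow(Mul(Function('N')(14), -144), -1)) = Mul(Add(Rational(1, 3), Mul(Rational(-2330, 9), -56)), Pow(Mul(14, -144), -1)) = Mul(Add(Rational(1, 3), Rational(130480, 9)), Pow(-2016, -1)) = Mul(Rational(130483, 9), Rational(-1, 2016)) = Rational(-130483, 18144)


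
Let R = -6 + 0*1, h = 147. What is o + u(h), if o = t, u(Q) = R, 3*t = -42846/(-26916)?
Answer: -73607/13458 ≈ -5.4694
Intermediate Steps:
R = -6 (R = -6 + 0 = -6)
t = 7141/13458 (t = (-42846/(-26916))/3 = (-42846*(-1/26916))/3 = (1/3)*(7141/4486) = 7141/13458 ≈ 0.53061)
u(Q) = -6
o = 7141/13458 ≈ 0.53061
o + u(h) = 7141/13458 - 6 = -73607/13458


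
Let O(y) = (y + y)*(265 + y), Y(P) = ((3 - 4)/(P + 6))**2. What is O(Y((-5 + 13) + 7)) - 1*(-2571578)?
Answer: 500123294750/194481 ≈ 2.5716e+6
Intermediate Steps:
Y(P) = (6 + P)**(-2) (Y(P) = (-1/(6 + P))**2 = (6 + P)**(-2))
O(y) = 2*y*(265 + y) (O(y) = (2*y)*(265 + y) = 2*y*(265 + y))
O(Y((-5 + 13) + 7)) - 1*(-2571578) = 2*(265 + (6 + ((-5 + 13) + 7))**(-2))/(6 + ((-5 + 13) + 7))**2 - 1*(-2571578) = 2*(265 + (6 + (8 + 7))**(-2))/(6 + (8 + 7))**2 + 2571578 = 2*(265 + (6 + 15)**(-2))/(6 + 15)**2 + 2571578 = 2*(265 + 21**(-2))/21**2 + 2571578 = 2*(1/441)*(265 + 1/441) + 2571578 = 2*(1/441)*(116866/441) + 2571578 = 233732/194481 + 2571578 = 500123294750/194481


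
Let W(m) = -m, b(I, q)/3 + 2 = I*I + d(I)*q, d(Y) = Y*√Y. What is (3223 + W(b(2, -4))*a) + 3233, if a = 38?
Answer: 6228 + 912*√2 ≈ 7517.8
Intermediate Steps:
d(Y) = Y^(3/2)
b(I, q) = -6 + 3*I² + 3*q*I^(3/2) (b(I, q) = -6 + 3*(I*I + I^(3/2)*q) = -6 + 3*(I² + q*I^(3/2)) = -6 + (3*I² + 3*q*I^(3/2)) = -6 + 3*I² + 3*q*I^(3/2))
(3223 + W(b(2, -4))*a) + 3233 = (3223 - (-6 + 3*2² + 3*(-4)*2^(3/2))*38) + 3233 = (3223 - (-6 + 3*4 + 3*(-4)*(2*√2))*38) + 3233 = (3223 - (-6 + 12 - 24*√2)*38) + 3233 = (3223 - (6 - 24*√2)*38) + 3233 = (3223 + (-6 + 24*√2)*38) + 3233 = (3223 + (-228 + 912*√2)) + 3233 = (2995 + 912*√2) + 3233 = 6228 + 912*√2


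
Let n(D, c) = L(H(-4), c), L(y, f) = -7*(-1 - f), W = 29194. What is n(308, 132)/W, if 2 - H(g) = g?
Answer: 931/29194 ≈ 0.031890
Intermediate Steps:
H(g) = 2 - g
L(y, f) = 7 + 7*f
n(D, c) = 7 + 7*c
n(308, 132)/W = (7 + 7*132)/29194 = (7 + 924)*(1/29194) = 931*(1/29194) = 931/29194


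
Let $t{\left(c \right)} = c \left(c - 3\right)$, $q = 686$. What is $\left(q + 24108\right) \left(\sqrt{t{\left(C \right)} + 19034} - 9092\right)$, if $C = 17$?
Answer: $-225427048 + 49588 \sqrt{4818} \approx -2.2199 \cdot 10^{8}$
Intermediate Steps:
$t{\left(c \right)} = c \left(-3 + c\right)$
$\left(q + 24108\right) \left(\sqrt{t{\left(C \right)} + 19034} - 9092\right) = \left(686 + 24108\right) \left(\sqrt{17 \left(-3 + 17\right) + 19034} - 9092\right) = 24794 \left(\sqrt{17 \cdot 14 + 19034} - 9092\right) = 24794 \left(\sqrt{238 + 19034} - 9092\right) = 24794 \left(\sqrt{19272} - 9092\right) = 24794 \left(2 \sqrt{4818} - 9092\right) = 24794 \left(-9092 + 2 \sqrt{4818}\right) = -225427048 + 49588 \sqrt{4818}$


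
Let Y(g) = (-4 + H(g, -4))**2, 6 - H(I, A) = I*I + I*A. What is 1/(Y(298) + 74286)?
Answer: 1/7675586386 ≈ 1.3028e-10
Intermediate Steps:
H(I, A) = 6 - I**2 - A*I (H(I, A) = 6 - (I*I + I*A) = 6 - (I**2 + A*I) = 6 + (-I**2 - A*I) = 6 - I**2 - A*I)
Y(g) = (2 - g**2 + 4*g)**2 (Y(g) = (-4 + (6 - g**2 - 1*(-4)*g))**2 = (-4 + (6 - g**2 + 4*g))**2 = (2 - g**2 + 4*g)**2)
1/(Y(298) + 74286) = 1/((2 - 1*298**2 + 4*298)**2 + 74286) = 1/((2 - 1*88804 + 1192)**2 + 74286) = 1/((2 - 88804 + 1192)**2 + 74286) = 1/((-87610)**2 + 74286) = 1/(7675512100 + 74286) = 1/7675586386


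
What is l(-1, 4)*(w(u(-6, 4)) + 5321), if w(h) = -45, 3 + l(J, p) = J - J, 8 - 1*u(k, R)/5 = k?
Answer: -15828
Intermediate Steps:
u(k, R) = 40 - 5*k
l(J, p) = -3 (l(J, p) = -3 + (J - J) = -3 + 0 = -3)
l(-1, 4)*(w(u(-6, 4)) + 5321) = -3*(-45 + 5321) = -3*5276 = -15828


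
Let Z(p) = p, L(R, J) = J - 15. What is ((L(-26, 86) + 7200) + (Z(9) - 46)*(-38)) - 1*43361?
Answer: -34684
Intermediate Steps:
L(R, J) = -15 + J
((L(-26, 86) + 7200) + (Z(9) - 46)*(-38)) - 1*43361 = (((-15 + 86) + 7200) + (9 - 46)*(-38)) - 1*43361 = ((71 + 7200) - 37*(-38)) - 43361 = (7271 + 1406) - 43361 = 8677 - 43361 = -34684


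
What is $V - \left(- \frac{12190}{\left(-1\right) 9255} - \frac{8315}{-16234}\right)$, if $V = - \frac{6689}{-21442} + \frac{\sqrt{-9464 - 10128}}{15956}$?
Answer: $- \frac{244414645967}{161078382807} + \frac{i \sqrt{4898}}{7978} \approx -1.5174 + 0.0087723 i$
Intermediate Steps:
$V = \frac{6689}{21442} + \frac{i \sqrt{4898}}{7978}$ ($V = \left(-6689\right) \left(- \frac{1}{21442}\right) + \sqrt{-19592} \cdot \frac{1}{15956} = \frac{6689}{21442} + 2 i \sqrt{4898} \cdot \frac{1}{15956} = \frac{6689}{21442} + \frac{i \sqrt{4898}}{7978} \approx 0.31196 + 0.0087723 i$)
$V - \left(- \frac{12190}{\left(-1\right) 9255} - \frac{8315}{-16234}\right) = \left(\frac{6689}{21442} + \frac{i \sqrt{4898}}{7978}\right) - \left(- \frac{12190}{\left(-1\right) 9255} - \frac{8315}{-16234}\right) = \left(\frac{6689}{21442} + \frac{i \sqrt{4898}}{7978}\right) - \left(- \frac{12190}{-9255} - - \frac{8315}{16234}\right) = \left(\frac{6689}{21442} + \frac{i \sqrt{4898}}{7978}\right) - \left(\left(-12190\right) \left(- \frac{1}{9255}\right) + \frac{8315}{16234}\right) = \left(\frac{6689}{21442} + \frac{i \sqrt{4898}}{7978}\right) - \left(\frac{2438}{1851} + \frac{8315}{16234}\right) = \left(\frac{6689}{21442} + \frac{i \sqrt{4898}}{7978}\right) - \frac{54969557}{30049134} = - \frac{244414645967}{161078382807} + \frac{i \sqrt{4898}}{7978}$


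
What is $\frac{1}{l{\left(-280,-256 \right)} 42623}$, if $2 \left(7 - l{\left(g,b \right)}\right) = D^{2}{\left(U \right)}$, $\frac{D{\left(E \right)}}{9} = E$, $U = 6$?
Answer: $- \frac{1}{61845973} \approx -1.6169 \cdot 10^{-8}$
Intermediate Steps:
$D{\left(E \right)} = 9 E$
$l{\left(g,b \right)} = -1451$ ($l{\left(g,b \right)} = 7 - \frac{\left(9 \cdot 6\right)^{2}}{2} = 7 - \frac{54^{2}}{2} = 7 - 1458 = -1451$)
$\frac{1}{l{\left(-280,-256 \right)} 42623} = \frac{1}{\left(-1451\right) 42623} = \left(- \frac{1}{1451}\right) \frac{1}{42623} = - \frac{1}{61845973}$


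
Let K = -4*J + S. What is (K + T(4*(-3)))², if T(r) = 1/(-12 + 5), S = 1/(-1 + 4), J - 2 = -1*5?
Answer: 65536/441 ≈ 148.61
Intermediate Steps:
J = -3 (J = 2 - 1*5 = 2 - 5 = -3)
S = ⅓ (S = 1/3 = ⅓ ≈ 0.33333)
T(r) = -⅐ (T(r) = 1/(-7) = -⅐)
K = 37/3 (K = -4*(-3) + ⅓ = 12 + ⅓ = 37/3 ≈ 12.333)
(K + T(4*(-3)))² = (37/3 - ⅐)² = (256/21)² = 65536/441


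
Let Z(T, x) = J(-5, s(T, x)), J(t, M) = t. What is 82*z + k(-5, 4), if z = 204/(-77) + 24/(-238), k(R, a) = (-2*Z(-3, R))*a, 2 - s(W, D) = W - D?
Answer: -242840/1309 ≈ -185.52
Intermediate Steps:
s(W, D) = 2 + D - W (s(W, D) = 2 - (W - D) = 2 + (D - W) = 2 + D - W)
Z(T, x) = -5
k(R, a) = 10*a (k(R, a) = (-2*(-5))*a = 10*a)
z = -3600/1309 (z = 204*(-1/77) + 24*(-1/238) = -204/77 - 12/119 = -3600/1309 ≈ -2.7502)
82*z + k(-5, 4) = 82*(-3600/1309) + 10*4 = -295200/1309 + 40 = -242840/1309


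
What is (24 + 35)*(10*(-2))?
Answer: -1180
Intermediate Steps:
(24 + 35)*(10*(-2)) = 59*(-20) = -1180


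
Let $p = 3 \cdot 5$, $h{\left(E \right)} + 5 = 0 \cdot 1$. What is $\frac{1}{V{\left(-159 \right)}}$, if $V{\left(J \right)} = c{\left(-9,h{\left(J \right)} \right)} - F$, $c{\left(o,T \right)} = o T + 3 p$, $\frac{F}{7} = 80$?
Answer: $- \frac{1}{470} \approx -0.0021277$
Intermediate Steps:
$h{\left(E \right)} = -5$ ($h{\left(E \right)} = -5 + 0 \cdot 1 = -5 + 0 = -5$)
$F = 560$ ($F = 7 \cdot 80 = 560$)
$p = 15$
$c{\left(o,T \right)} = 45 + T o$ ($c{\left(o,T \right)} = o T + 3 \cdot 15 = T o + 45 = 45 + T o$)
$V{\left(J \right)} = -470$ ($V{\left(J \right)} = \left(45 - -45\right) - 560 = \left(45 + 45\right) - 560 = 90 - 560 = -470$)
$\frac{1}{V{\left(-159 \right)}} = \frac{1}{-470} = - \frac{1}{470}$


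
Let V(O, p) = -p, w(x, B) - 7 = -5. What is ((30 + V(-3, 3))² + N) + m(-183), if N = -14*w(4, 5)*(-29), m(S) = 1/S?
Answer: 282002/183 ≈ 1541.0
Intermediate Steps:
w(x, B) = 2 (w(x, B) = 7 - 5 = 2)
N = 812 (N = -14*2*(-29) = -28*(-29) = 812)
((30 + V(-3, 3))² + N) + m(-183) = ((30 - 1*3)² + 812) + 1/(-183) = ((30 - 3)² + 812) - 1/183 = (27² + 812) - 1/183 = (729 + 812) - 1/183 = 1541 - 1/183 = 282002/183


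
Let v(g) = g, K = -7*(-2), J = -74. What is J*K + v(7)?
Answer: -1029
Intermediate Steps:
K = 14
J*K + v(7) = -74*14 + 7 = -1036 + 7 = -1029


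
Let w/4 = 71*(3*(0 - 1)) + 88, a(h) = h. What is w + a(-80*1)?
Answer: -580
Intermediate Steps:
w = -500 (w = 4*(71*(3*(0 - 1)) + 88) = 4*(71*(3*(-1)) + 88) = 4*(71*(-3) + 88) = 4*(-213 + 88) = 4*(-125) = -500)
w + a(-80*1) = -500 - 80*1 = -500 - 80 = -580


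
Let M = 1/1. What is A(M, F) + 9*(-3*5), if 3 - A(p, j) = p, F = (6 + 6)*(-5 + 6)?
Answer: -133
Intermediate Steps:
M = 1
F = 12 (F = 12*1 = 12)
A(p, j) = 3 - p
A(M, F) + 9*(-3*5) = (3 - 1*1) + 9*(-3*5) = (3 - 1) + 9*(-15) = 2 - 135 = -133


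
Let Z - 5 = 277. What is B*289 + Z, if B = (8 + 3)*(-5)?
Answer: -15613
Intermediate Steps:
Z = 282 (Z = 5 + 277 = 282)
B = -55 (B = 11*(-5) = -55)
B*289 + Z = -55*289 + 282 = -15895 + 282 = -15613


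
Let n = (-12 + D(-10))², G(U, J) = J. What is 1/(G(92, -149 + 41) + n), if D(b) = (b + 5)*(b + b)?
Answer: 1/7636 ≈ 0.00013096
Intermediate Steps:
D(b) = 2*b*(5 + b) (D(b) = (5 + b)*(2*b) = 2*b*(5 + b))
n = 7744 (n = (-12 + 2*(-10)*(5 - 10))² = (-12 + 2*(-10)*(-5))² = (-12 + 100)² = 88² = 7744)
1/(G(92, -149 + 41) + n) = 1/((-149 + 41) + 7744) = 1/(-108 + 7744) = 1/7636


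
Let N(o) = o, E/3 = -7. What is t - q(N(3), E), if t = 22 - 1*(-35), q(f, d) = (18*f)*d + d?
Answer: 1212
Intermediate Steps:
E = -21 (E = 3*(-7) = -21)
q(f, d) = d + 18*d*f (q(f, d) = 18*d*f + d = d + 18*d*f)
t = 57 (t = 22 + 35 = 57)
t - q(N(3), E) = 57 - (-21)*(1 + 18*3) = 57 - (-21)*(1 + 54) = 57 - (-21)*55 = 57 - 1*(-1155) = 57 + 1155 = 1212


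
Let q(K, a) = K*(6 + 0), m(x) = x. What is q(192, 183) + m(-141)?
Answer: 1011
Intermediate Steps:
q(K, a) = 6*K (q(K, a) = K*6 = 6*K)
q(192, 183) + m(-141) = 6*192 - 141 = 1152 - 141 = 1011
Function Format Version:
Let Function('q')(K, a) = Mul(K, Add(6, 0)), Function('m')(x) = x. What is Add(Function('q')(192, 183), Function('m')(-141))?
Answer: 1011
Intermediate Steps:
Function('q')(K, a) = Mul(6, K) (Function('q')(K, a) = Mul(K, 6) = Mul(6, K))
Add(Function('q')(192, 183), Function('m')(-141)) = Add(Mul(6, 192), -141) = Add(1152, -141) = 1011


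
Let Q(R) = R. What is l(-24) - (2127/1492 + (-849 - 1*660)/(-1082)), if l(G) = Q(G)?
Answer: -21648549/807172 ≈ -26.820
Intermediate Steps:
l(G) = G
l(-24) - (2127/1492 + (-849 - 1*660)/(-1082)) = -24 - (2127/1492 + (-849 - 1*660)/(-1082)) = -24 - (2127*(1/1492) + (-849 - 660)*(-1/1082)) = -24 - (2127/1492 - 1509*(-1/1082)) = -24 - (2127/1492 + 1509/1082) = -24 - 1*2276421/807172 = -24 - 2276421/807172 = -21648549/807172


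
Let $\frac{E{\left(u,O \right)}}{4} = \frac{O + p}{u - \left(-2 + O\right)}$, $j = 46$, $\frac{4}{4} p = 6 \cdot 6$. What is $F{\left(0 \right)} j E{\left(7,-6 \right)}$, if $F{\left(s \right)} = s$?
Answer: $0$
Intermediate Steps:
$p = 36$ ($p = 6 \cdot 6 = 36$)
$E{\left(u,O \right)} = \frac{4 \left(36 + O\right)}{2 + u - O}$ ($E{\left(u,O \right)} = 4 \frac{O + 36}{u - \left(-2 + O\right)} = 4 \frac{36 + O}{2 + u - O} = \frac{4 \left(36 + O\right)}{2 + u - O}$)
$F{\left(0 \right)} j E{\left(7,-6 \right)} = 0 \cdot 46 \frac{4 \left(36 - 6\right)}{2 + 7 - -6} = 0 \cdot 4 \frac{1}{2 + 7 + 6} \cdot 30 = 0 \cdot 4 \cdot \frac{1}{15} \cdot 30 = 0 \cdot 8 = 0$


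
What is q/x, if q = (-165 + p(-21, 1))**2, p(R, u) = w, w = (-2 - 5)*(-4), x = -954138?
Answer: -18769/954138 ≈ -0.019671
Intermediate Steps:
w = 28 (w = -7*(-4) = 28)
p(R, u) = 28
q = 18769 (q = (-165 + 28)**2 = (-137)**2 = 18769)
q/x = 18769/(-954138) = 18769*(-1/954138) = -18769/954138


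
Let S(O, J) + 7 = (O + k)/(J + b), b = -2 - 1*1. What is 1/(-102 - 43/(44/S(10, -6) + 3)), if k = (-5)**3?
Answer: -138/14635 ≈ -0.0094295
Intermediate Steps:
k = -125
b = -3 (b = -2 - 1 = -3)
S(O, J) = -7 + (-125 + O)/(-3 + J) (S(O, J) = -7 + (O - 125)/(J - 3) = -7 + (-125 + O)/(-3 + J))
1/(-102 - 43/(44/S(10, -6) + 3)) = 1/(-102 - 43/(44/(((-104 + 10 - 7*(-6))/(-3 - 6))) + 3)) = 1/(-102 - 43/(44/(((-104 + 10 + 42)/(-9))) + 3)) = 1/(-102 - 43/(44/((-1/9*(-52))) + 3)) = 1/(-102 - 43/(44/(52/9) + 3)) = 1/(-102 - 43/(44*(9/52) + 3)) = 1/(-102 - 43/(99/13 + 3)) = 1/(-102 - 43/(138/13)) = 1/(-102 + (13/138)*(-43)) = 1/(-102 - 559/138) = 1/(-14635/138) = -138/14635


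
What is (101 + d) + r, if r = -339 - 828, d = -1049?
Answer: -2115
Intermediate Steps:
r = -1167
(101 + d) + r = (101 - 1049) - 1167 = -948 - 1167 = -2115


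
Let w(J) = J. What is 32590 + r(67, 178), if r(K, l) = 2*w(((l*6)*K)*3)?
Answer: 461926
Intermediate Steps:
r(K, l) = 36*K*l (r(K, l) = 2*(((l*6)*K)*3) = 2*(((6*l)*K)*3) = 2*((6*K*l)*3) = 2*(18*K*l) = 36*K*l)
32590 + r(67, 178) = 32590 + 36*67*178 = 32590 + 429336 = 461926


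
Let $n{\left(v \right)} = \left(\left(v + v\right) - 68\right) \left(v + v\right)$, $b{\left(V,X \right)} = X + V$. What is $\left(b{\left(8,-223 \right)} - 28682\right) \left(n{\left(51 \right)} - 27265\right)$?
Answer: $687661909$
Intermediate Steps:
$b{\left(V,X \right)} = V + X$
$n{\left(v \right)} = 2 v \left(-68 + 2 v\right)$ ($n{\left(v \right)} = \left(2 v - 68\right) 2 v = \left(-68 + 2 v\right) 2 v = 2 v \left(-68 + 2 v\right)$)
$\left(b{\left(8,-223 \right)} - 28682\right) \left(n{\left(51 \right)} - 27265\right) = \left(\left(8 - 223\right) - 28682\right) \left(4 \cdot 51 \left(-34 + 51\right) - 27265\right) = \left(-215 - 28682\right) \left(4 \cdot 51 \cdot 17 - 27265\right) = - 28897 \left(3468 - 27265\right) = \left(-28897\right) \left(-23797\right) = 687661909$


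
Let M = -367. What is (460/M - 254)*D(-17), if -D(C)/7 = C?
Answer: -11147682/367 ≈ -30375.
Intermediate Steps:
D(C) = -7*C
(460/M - 254)*D(-17) = (460/(-367) - 254)*(-7*(-17)) = (460*(-1/367) - 254)*119 = (-460/367 - 254)*119 = -93678/367*119 = -11147682/367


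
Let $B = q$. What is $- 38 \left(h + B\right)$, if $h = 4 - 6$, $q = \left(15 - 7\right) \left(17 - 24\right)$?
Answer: $2204$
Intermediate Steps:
$q = -56$ ($q = 8 \left(-7\right) = -56$)
$B = -56$
$h = -2$ ($h = 4 - 6 = -2$)
$- 38 \left(h + B\right) = - 38 \left(-2 - 56\right) = \left(-38\right) \left(-58\right) = 2204$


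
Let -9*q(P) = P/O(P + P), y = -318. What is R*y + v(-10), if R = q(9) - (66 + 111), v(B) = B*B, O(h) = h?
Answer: 169211/3 ≈ 56404.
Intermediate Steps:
v(B) = B²
q(P) = -1/18 (q(P) = -P/(9*(P + P)) = -P/(9*(2*P)) = -P*1/(2*P)/9 = -⅑*½ = -1/18)
R = -3187/18 (R = -1/18 - (66 + 111) = -1/18 - 1*177 = -1/18 - 177 = -3187/18 ≈ -177.06)
R*y + v(-10) = -3187/18*(-318) + (-10)² = 168911/3 + 100 = 169211/3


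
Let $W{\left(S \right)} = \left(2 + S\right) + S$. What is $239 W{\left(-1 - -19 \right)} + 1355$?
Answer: $10437$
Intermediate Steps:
$W{\left(S \right)} = 2 + 2 S$
$239 W{\left(-1 - -19 \right)} + 1355 = 239 \left(2 + 2 \left(-1 - -19\right)\right) + 1355 = 239 \left(2 + 2 \left(-1 + 19\right)\right) + 1355 = 239 \left(2 + 2 \cdot 18\right) + 1355 = 239 \left(2 + 36\right) + 1355 = 239 \cdot 38 + 1355 = 9082 + 1355 = 10437$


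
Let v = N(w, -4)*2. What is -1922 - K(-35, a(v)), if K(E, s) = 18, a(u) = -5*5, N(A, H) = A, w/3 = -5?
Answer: -1940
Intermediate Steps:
w = -15 (w = 3*(-5) = -15)
v = -30 (v = -15*2 = -30)
a(u) = -25
-1922 - K(-35, a(v)) = -1922 - 1*18 = -1922 - 18 = -1940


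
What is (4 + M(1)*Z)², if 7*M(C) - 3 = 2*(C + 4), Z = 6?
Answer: 11236/49 ≈ 229.31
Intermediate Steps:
M(C) = 11/7 + 2*C/7 (M(C) = 3/7 + (2*(C + 4))/7 = 3/7 + (2*(4 + C))/7 = 3/7 + (8 + 2*C)/7 = 3/7 + (8/7 + 2*C/7) = 11/7 + 2*C/7)
(4 + M(1)*Z)² = (4 + (11/7 + (2/7)*1)*6)² = (4 + (11/7 + 2/7)*6)² = (4 + (13/7)*6)² = (4 + 78/7)² = (106/7)² = 11236/49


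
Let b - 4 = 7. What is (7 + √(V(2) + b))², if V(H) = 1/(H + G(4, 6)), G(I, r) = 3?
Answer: 301/5 + 28*√70/5 ≈ 107.05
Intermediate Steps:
b = 11 (b = 4 + 7 = 11)
V(H) = 1/(3 + H) (V(H) = 1/(H + 3) = 1/(3 + H))
(7 + √(V(2) + b))² = (7 + √(1/(3 + 2) + 11))² = (7 + √(1/5 + 11))² = (7 + √(⅕ + 11))² = (7 + √(56/5))² = (7 + 2*√70/5)²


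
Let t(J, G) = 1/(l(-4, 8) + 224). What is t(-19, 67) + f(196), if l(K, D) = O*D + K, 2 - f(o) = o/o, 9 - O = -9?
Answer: 365/364 ≈ 1.0027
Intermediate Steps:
O = 18 (O = 9 - 1*(-9) = 9 + 9 = 18)
f(o) = 1 (f(o) = 2 - o/o = 2 - 1*1 = 2 - 1 = 1)
l(K, D) = K + 18*D (l(K, D) = 18*D + K = K + 18*D)
t(J, G) = 1/364 (t(J, G) = 1/((-4 + 18*8) + 224) = 1/((-4 + 144) + 224) = 1/(140 + 224) = 1/364)
t(-19, 67) + f(196) = 1/364 + 1 = 365/364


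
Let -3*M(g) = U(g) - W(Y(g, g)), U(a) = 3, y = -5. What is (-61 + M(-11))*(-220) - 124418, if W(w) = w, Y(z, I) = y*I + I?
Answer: -342014/3 ≈ -1.1400e+5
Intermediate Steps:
Y(z, I) = -4*I (Y(z, I) = -5*I + I = -4*I)
M(g) = -1 - 4*g/3 (M(g) = -(3 - (-4)*g)/3 = -(3 + 4*g)/3 = -1 - 4*g/3)
(-61 + M(-11))*(-220) - 124418 = (-61 + (-1 - 4/3*(-11)))*(-220) - 124418 = (-61 + (-1 + 44/3))*(-220) - 124418 = (-61 + 41/3)*(-220) - 124418 = -142/3*(-220) - 124418 = 31240/3 - 124418 = -342014/3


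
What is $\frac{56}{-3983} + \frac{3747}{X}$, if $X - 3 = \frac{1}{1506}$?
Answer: $\frac{3210820606}{2571311} \approx 1248.7$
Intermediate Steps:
$X = \frac{4519}{1506}$ ($X = 3 + \frac{1}{1506} = \frac{4519}{1506} \approx 3.0007$)
$\frac{56}{-3983} + \frac{3747}{X} = \frac{56}{-3983} + \frac{3747}{\frac{4519}{1506}} = 56 \left(- \frac{1}{3983}\right) + 3747 \cdot \frac{1506}{4519} = - \frac{8}{569} + \frac{5642982}{4519} = \frac{3210820606}{2571311}$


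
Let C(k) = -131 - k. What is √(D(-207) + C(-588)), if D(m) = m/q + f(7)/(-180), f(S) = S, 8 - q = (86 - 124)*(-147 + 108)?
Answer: √223455050335/22110 ≈ 21.380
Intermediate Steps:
q = -1474 (q = 8 - (86 - 124)*(-147 + 108) = 8 - (-38)*(-39) = 8 - 1*1482 = 8 - 1482 = -1474)
D(m) = -7/180 - m/1474 (D(m) = m/(-1474) + 7/(-180) = m*(-1/1474) + 7*(-1/180) = -m/1474 - 7/180 = -7/180 - m/1474)
√(D(-207) + C(-588)) = √((-7/180 - 1/1474*(-207)) + (-131 - 1*(-588))) = √((-7/180 + 207/1474) + (-131 + 588)) = √(13471/132660 + 457) = √(60639091/132660) = √223455050335/22110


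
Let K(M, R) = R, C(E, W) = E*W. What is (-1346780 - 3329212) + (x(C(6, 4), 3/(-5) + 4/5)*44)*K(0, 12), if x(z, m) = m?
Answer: -23379432/5 ≈ -4.6759e+6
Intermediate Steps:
(-1346780 - 3329212) + (x(C(6, 4), 3/(-5) + 4/5)*44)*K(0, 12) = (-1346780 - 3329212) + ((3/(-5) + 4/5)*44)*12 = -4675992 + ((3*(-⅕) + 4*(⅕))*44)*12 = -4675992 + ((-⅗ + ⅘)*44)*12 = -4675992 + ((⅕)*44)*12 = -4675992 + (44/5)*12 = -4675992 + 528/5 = -23379432/5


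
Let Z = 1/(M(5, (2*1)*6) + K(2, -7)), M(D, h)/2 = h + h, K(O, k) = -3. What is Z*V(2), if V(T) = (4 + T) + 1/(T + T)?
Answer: 5/36 ≈ 0.13889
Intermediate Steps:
M(D, h) = 4*h (M(D, h) = 2*(h + h) = 2*(2*h) = 4*h)
Z = 1/45 (Z = 1/(4*((2*1)*6) - 3) = 1/(4*(2*6) - 3) = 1/(4*12 - 3) = 1/(48 - 3) = 1/45 ≈ 0.022222)
V(T) = 4 + T + 1/(2*T) (V(T) = (4 + T) + 1/(2*T) = 4 + T + 1/(2*T))
Z*V(2) = (4 + 2 + (½)/2)/45 = (4 + 2 + (½)*(½))/45 = (4 + 2 + ¼)/45 = (1/45)*(25/4) = 5/36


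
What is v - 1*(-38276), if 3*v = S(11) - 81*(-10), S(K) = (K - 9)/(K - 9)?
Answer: 115639/3 ≈ 38546.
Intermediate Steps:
S(K) = 1 (S(K) = (-9 + K)/(-9 + K) = 1)
v = 811/3 (v = (1 - 81*(-10))/3 = (1 + 810)/3 = (⅓)*811 = 811/3 ≈ 270.33)
v - 1*(-38276) = 811/3 - 1*(-38276) = 811/3 + 38276 = 115639/3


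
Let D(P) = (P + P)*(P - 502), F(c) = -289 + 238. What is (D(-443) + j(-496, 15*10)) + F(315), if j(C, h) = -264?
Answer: 836955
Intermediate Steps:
F(c) = -51
D(P) = 2*P*(-502 + P) (D(P) = (2*P)*(-502 + P) = 2*P*(-502 + P))
(D(-443) + j(-496, 15*10)) + F(315) = (2*(-443)*(-502 - 443) - 264) - 51 = (2*(-443)*(-945) - 264) - 51 = (837270 - 264) - 51 = 837006 - 51 = 836955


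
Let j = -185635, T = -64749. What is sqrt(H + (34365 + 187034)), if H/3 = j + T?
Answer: I*sqrt(529753) ≈ 727.84*I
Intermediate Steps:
H = -751152 (H = 3*(-185635 - 64749) = 3*(-250384) = -751152)
sqrt(H + (34365 + 187034)) = sqrt(-751152 + (34365 + 187034)) = sqrt(-751152 + 221399) = sqrt(-529753) = I*sqrt(529753)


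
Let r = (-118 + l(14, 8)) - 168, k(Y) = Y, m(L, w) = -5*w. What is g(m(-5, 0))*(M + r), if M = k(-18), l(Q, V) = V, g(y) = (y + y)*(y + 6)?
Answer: 0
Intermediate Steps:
g(y) = 2*y*(6 + y) (g(y) = (2*y)*(6 + y) = 2*y*(6 + y))
M = -18
r = -278 (r = (-118 + 8) - 168 = -110 - 168 = -278)
g(m(-5, 0))*(M + r) = (2*(-5*0)*(6 - 5*0))*(-18 - 278) = (2*0*(6 + 0))*(-296) = (2*0*6)*(-296) = 0*(-296) = 0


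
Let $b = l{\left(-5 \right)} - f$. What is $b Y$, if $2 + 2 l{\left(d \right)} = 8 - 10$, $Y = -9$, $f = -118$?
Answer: $-1044$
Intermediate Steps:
$l{\left(d \right)} = -2$ ($l{\left(d \right)} = -1 + \frac{8 - 10}{2} = -1 + \frac{1}{2} \left(-2\right) = -1 - 1 = -2$)
$b = 116$ ($b = -2 - -118 = -2 + 118 = 116$)
$b Y = 116 \left(-9\right) = -1044$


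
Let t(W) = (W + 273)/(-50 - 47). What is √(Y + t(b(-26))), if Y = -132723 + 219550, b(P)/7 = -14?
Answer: 2*√204234567/97 ≈ 294.66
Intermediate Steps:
b(P) = -98 (b(P) = 7*(-14) = -98)
Y = 86827
t(W) = -273/97 - W/97 (t(W) = (273 + W)/(-97) = (273 + W)*(-1/97) = -273/97 - W/97)
√(Y + t(b(-26))) = √(86827 + (-273/97 - 1/97*(-98))) = √(86827 + (-273/97 + 98/97)) = √(86827 - 175/97) = √(8422044/97) = 2*√204234567/97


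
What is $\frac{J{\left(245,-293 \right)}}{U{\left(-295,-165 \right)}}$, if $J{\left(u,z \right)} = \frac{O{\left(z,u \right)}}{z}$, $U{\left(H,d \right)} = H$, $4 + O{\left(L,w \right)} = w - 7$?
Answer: $\frac{234}{86435} \approx 0.0027072$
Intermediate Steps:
$O{\left(L,w \right)} = -11 + w$ ($O{\left(L,w \right)} = -4 + \left(w - 7\right) = -4 + \left(-7 + w\right) = -11 + w$)
$J{\left(u,z \right)} = \frac{-11 + u}{z}$
$\frac{J{\left(245,-293 \right)}}{U{\left(-295,-165 \right)}} = \frac{\frac{1}{-293} \left(-11 + 245\right)}{-295} = \left(- \frac{1}{293}\right) 234 \left(- \frac{1}{295}\right) = \left(- \frac{234}{293}\right) \left(- \frac{1}{295}\right) = \frac{234}{86435}$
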